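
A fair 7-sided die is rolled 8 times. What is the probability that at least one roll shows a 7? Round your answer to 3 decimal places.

P(no roll shows a 7) = (6/7)^8 ≈ 0.291.
P(at least one) = 1 − 0.291 = 0.709.

0.709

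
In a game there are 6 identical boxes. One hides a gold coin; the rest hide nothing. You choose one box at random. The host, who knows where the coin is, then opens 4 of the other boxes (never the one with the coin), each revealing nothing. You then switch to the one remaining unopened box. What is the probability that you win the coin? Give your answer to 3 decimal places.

0.833

Your original box holds the coin with probability 1/6, so the other 5 collectively hold it with probability 5/6.
The host can always find 4 empty boxes to open, so the reveals don't change that 5/6; it is now spread over the 1 remaining unopened box.
P(win by switching) = (5/6) · (1/1) = 5/6 ≈ 0.833.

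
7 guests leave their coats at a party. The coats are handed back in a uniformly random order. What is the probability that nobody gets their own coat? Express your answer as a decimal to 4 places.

This is the derangement probability: permutations of 7 with no fixed point.
D(7) = 7! · (1 − 1/1! + 1/2! − ··· + (−1)^7/7!) = 1854.
P = 1854/5040 = 103/280 ≈ 0.3679.

0.3679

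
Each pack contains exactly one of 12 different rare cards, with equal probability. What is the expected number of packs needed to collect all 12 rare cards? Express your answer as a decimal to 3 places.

37.239

After i distinct types are collected, each trial gives a new one with probability (12−i)/12, so the expected wait for the next new type is 12/(12−i).
E = 12/12 + 12/11 + 12/10 + 12/9 + 12/8 + 12/7 + 12/6 + 12/5 + 12/4 + 12/3 + 12/2 + 12/1 = 86021/2310 ≈ 37.239.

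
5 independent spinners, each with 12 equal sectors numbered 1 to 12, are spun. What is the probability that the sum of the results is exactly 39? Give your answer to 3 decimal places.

There are 12^5 = 248832 equally likely outcomes.
The number of ordered 5-tuples from {1,…,12} summing to 39 is 9075.
P(sum = 39) = 9075/248832 = 3025/82944 ≈ 0.036.

0.036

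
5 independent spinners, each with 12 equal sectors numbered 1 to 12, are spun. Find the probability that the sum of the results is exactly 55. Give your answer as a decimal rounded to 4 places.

There are 12^5 = 248832 equally likely outcomes.
The number of ordered 5-tuples from {1,…,12} summing to 55 is 126.
P(sum = 55) = 126/248832 = 7/13824 ≈ 0.0005.

0.0005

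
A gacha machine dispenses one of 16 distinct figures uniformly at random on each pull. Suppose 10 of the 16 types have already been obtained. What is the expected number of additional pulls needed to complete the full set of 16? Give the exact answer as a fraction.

196/5

Starting from 10 distinct types, each trial gives a new one with probability (16−i)/16 when i types are held, so the wait for the next new type is 16/(16−i).
E = 16/6 + 16/5 + 16/4 + 16/3 + 16/2 + 16/1 = 196/5.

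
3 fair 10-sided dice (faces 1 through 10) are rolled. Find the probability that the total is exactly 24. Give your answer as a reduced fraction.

There are 10^3 = 1000 equally likely outcomes.
The number of ordered 3-tuples from {1,…,10} summing to 24 is 28.
P(sum = 24) = 28/1000 = 7/250.

7/250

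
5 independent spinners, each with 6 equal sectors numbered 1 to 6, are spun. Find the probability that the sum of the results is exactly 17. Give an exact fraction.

65/648

There are 6^5 = 7776 equally likely outcomes.
The number of ordered 5-tuples from {1,…,6} summing to 17 is 780.
P(sum = 17) = 780/7776 = 65/648.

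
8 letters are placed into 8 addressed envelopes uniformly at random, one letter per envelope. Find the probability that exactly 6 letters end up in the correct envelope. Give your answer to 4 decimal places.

Choose which 6 of the 8 are fixed: C(8,6) = 28 ways.
The remaining 2 must have no fixed point: D(2) = 1.
P = 28·1/40320 = 1/1440 ≈ 0.0007.

0.0007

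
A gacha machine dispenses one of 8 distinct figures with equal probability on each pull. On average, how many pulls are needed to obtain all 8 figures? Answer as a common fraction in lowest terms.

After i distinct types are collected, each trial gives a new one with probability (8−i)/8, so the expected wait for the next new type is 8/(8−i).
E = 8/8 + 8/7 + 8/6 + 8/5 + 8/4 + 8/3 + 8/2 + 8/1 = 761/35.

761/35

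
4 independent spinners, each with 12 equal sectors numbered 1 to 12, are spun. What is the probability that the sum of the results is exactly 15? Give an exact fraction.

91/5184

There are 12^4 = 20736 equally likely outcomes.
The number of ordered 4-tuples from {1,…,12} summing to 15 is 364.
P(sum = 15) = 364/20736 = 91/5184.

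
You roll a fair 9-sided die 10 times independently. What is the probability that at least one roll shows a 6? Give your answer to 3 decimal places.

0.692

P(no roll shows a 6) = (8/9)^10 ≈ 0.308.
P(at least one) = 1 − 0.308 = 0.692.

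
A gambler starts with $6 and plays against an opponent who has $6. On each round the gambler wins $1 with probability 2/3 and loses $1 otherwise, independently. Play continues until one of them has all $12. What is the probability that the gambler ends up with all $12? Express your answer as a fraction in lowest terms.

64/65

Let r = q/p = (1/3)/(2/3) = 1/2. The recurrence P(i) = p·P(i+1) + q·P(i−1) with P(0)=0, P(12)=1 gives P(i) = (1 − r^i)/(1 − r^12).
P(6) = (1 − (1/2)^6) / (1 − (1/2)^12) = 64/65.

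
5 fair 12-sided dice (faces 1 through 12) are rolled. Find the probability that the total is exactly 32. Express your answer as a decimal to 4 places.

There are 12^5 = 248832 equally likely outcomes.
The number of ordered 5-tuples from {1,…,12} summing to 32 is 12435.
P(sum = 32) = 12435/248832 = 4145/82944 ≈ 0.0500.

0.0500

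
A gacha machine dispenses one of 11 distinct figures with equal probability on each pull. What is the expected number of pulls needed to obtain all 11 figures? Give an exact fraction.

After i distinct types are collected, each trial gives a new one with probability (11−i)/11, so the expected wait for the next new type is 11/(11−i).
E = 11/11 + 11/10 + 11/9 + 11/8 + 11/7 + 11/6 + 11/5 + 11/4 + 11/3 + 11/2 + 11/1 = 83711/2520.

83711/2520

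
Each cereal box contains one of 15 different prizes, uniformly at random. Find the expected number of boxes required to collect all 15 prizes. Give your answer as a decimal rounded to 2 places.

After i distinct types are collected, each trial gives a new one with probability (15−i)/15, so the expected wait for the next new type is 15/(15−i).
E = 15/15 + 15/14 + 15/13 + 15/12 + 15/11 + 15/10 + 15/9 + 15/8 + 15/7 + 15/6 + 15/5 + 15/4 + 15/3 + 15/2 + 15/1 = 1195757/24024 ≈ 49.77.

49.77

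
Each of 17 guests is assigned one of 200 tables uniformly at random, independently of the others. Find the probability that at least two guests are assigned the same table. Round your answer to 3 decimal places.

0.503

It's easier to compute the probability that all 17 are distinct.
P(all distinct) = 200/200 · 199/200 · ··· · 184/200 ≈ 0.497.
So the probability of at least one match is 1 − 0.497 = 0.503.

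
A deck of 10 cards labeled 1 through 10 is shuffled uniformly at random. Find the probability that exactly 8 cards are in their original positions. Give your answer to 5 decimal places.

0.00001

Choose which 8 of the 10 are fixed: C(10,8) = 45 ways.
The remaining 2 must have no fixed point: D(2) = 1.
P = 45·1/3628800 = 1/80640 ≈ 0.00001.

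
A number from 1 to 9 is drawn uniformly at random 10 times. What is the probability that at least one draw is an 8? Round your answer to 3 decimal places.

0.692

P(no draw is an 8) = (8/9)^10 ≈ 0.308.
P(at least one) = 1 − 0.308 = 0.692.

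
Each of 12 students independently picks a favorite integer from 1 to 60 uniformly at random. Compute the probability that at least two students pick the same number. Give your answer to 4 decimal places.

0.6921

It's easier to compute the probability that all 12 are distinct.
P(all distinct) = 60/60 · 59/60 · ··· · 49/60 ≈ 0.3079.
So the probability of at least one match is 1 − 0.3079 = 0.6921.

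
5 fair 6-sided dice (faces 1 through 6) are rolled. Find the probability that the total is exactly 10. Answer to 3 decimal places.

0.016

There are 6^5 = 7776 equally likely outcomes.
The number of ordered 5-tuples from {1,…,6} summing to 10 is 126.
P(sum = 10) = 126/7776 = 7/432 ≈ 0.016.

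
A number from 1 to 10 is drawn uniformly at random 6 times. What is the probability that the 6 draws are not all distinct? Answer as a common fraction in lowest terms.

1061/1250

P(all 6 different) = 10/10 · 9/10 · ··· · 5/10 = 189/1250.
P(at least two equal) = 1 − 189/1250 = 1061/1250.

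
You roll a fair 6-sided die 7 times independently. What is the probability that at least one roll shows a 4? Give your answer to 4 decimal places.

P(no roll shows a 4) = (5/6)^7 ≈ 0.2791.
P(at least one) = 1 − 0.2791 = 0.7209.

0.7209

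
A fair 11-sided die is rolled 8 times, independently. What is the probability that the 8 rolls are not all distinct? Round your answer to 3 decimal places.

0.969

P(all 8 different) = 11/11 · 10/11 · ··· · 4/11 ≈ 0.031.
P(at least two equal) = 1 − 0.031 = 0.969.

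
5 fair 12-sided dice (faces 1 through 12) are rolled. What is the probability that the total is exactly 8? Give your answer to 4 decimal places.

0.0001

There are 12^5 = 248832 equally likely outcomes.
The number of ordered 5-tuples from {1,…,12} summing to 8 is 35.
P(sum = 8) = 35/248832 ≈ 0.0001.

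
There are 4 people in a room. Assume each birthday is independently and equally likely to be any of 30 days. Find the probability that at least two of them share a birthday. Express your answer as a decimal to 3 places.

It's easier to compute the probability that all 4 are distinct.
P(all distinct) = 30/30 · 29/30 · ··· · 27/30 ≈ 0.812.
So the probability of at least one match is 1 − 0.812 = 0.188.

0.188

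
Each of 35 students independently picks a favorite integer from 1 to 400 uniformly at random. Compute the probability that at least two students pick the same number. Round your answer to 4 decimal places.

0.7839

It's easier to compute the probability that all 35 are distinct.
P(all distinct) = 400/400 · 399/400 · ··· · 366/400 ≈ 0.2161.
So the probability of at least one match is 1 − 0.2161 = 0.7839.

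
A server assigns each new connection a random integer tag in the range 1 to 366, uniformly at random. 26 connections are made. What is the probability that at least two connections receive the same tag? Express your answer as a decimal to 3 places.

It's easier to compute the probability that all 26 are distinct.
P(all distinct) = 366/366 · 365/366 · ··· · 341/366 ≈ 0.403.
So the probability of at least one match is 1 − 0.403 = 0.597.

0.597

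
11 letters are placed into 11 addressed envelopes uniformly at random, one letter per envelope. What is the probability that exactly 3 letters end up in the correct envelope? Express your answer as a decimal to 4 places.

0.0613

Choose which 3 of the 11 are fixed: C(11,3) = 165 ways.
The remaining 8 must have no fixed point: D(8) = 14833.
P = 165·14833/39916800 = 2119/34560 ≈ 0.0613.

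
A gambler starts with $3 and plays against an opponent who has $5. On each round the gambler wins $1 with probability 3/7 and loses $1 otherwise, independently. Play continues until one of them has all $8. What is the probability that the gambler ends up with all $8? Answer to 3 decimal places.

Let r = q/p = (4/7)/(3/7) = 4/3. The recurrence P(i) = p·P(i+1) + q·P(i−1) with P(0)=0, P(8)=1 gives P(i) = (1 − r^i)/(1 − r^8).
P(3) = (1 − (4/3)^3) / (1 − (4/3)^8) = 8991/58975 ≈ 0.152.

0.152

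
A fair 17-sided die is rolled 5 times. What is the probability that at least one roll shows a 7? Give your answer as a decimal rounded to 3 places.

P(no roll shows a 7) = (16/17)^5 ≈ 0.739.
P(at least one) = 1 − 0.739 = 0.261.

0.261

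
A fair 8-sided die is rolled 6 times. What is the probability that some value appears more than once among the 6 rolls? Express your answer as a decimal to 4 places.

0.9231

P(all 6 different) = 8/8 · 7/8 · ··· · 3/8 ≈ 0.0769.
P(at least two equal) = 1 − 0.0769 = 0.9231.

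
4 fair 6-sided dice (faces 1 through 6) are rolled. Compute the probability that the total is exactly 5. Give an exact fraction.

There are 6^4 = 1296 equally likely outcomes.
The number of ordered 4-tuples from {1,…,6} summing to 5 is 4.
P(sum = 5) = 4/1296 = 1/324.

1/324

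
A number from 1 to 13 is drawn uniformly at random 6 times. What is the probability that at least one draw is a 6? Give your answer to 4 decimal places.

0.3814

P(no draw is a 6) = (12/13)^6 ≈ 0.6186.
P(at least one) = 1 − 0.6186 = 0.3814.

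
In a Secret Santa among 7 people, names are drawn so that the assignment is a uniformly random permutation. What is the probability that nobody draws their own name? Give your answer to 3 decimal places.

This is the derangement probability: permutations of 7 with no fixed point.
D(7) = 7! · (1 − 1/1! + 1/2! − ··· + (−1)^7/7!) = 1854.
P = 1854/5040 = 103/280 ≈ 0.368.

0.368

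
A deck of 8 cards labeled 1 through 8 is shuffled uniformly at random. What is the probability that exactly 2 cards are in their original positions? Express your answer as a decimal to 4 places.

Choose which 2 of the 8 are fixed: C(8,2) = 28 ways.
The remaining 6 must have no fixed point: D(6) = 265.
P = 28·265/40320 = 53/288 ≈ 0.1840.

0.1840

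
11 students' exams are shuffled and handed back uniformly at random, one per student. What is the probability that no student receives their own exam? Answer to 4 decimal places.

0.3679

This is the derangement probability: permutations of 11 with no fixed point.
D(11) = 11! · (1 − 1/1! + 1/2! − ··· + (−1)^11/11!) = 14684570.
P = 14684570/39916800 = 1468457/3991680 ≈ 0.3679.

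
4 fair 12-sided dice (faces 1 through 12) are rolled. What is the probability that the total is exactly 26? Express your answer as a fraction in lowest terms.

There are 12^4 = 20736 equally likely outcomes.
The number of ordered 4-tuples from {1,…,12} summing to 26 is 1156.
P(sum = 26) = 1156/20736 = 289/5184.

289/5184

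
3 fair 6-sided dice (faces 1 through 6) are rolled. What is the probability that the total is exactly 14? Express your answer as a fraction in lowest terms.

There are 6^3 = 216 equally likely outcomes.
The number of ordered 3-tuples from {1,…,6} summing to 14 is 15.
P(sum = 14) = 15/216 = 5/72.

5/72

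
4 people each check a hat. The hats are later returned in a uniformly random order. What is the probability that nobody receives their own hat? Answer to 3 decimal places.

0.375

This is the derangement probability: permutations of 4 with no fixed point.
D(4) = 4! · (1 − 1/1! + 1/2! − ··· + (−1)^4/4!) = 9.
P = 9/24 = 3/8 ≈ 0.375.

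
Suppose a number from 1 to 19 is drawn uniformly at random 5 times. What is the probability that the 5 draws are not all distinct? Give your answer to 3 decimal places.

P(all 5 different) = 19/19 · 18/19 · ··· · 15/19 ≈ 0.564.
P(at least two equal) = 1 − 0.564 = 0.436.

0.436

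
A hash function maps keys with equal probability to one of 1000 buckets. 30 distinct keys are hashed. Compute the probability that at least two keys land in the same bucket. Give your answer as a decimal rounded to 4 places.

It's easier to compute the probability that all 30 are distinct.
P(all distinct) = 1000/1000 · 999/1000 · ··· · 971/1000 ≈ 0.6445.
So the probability of at least one match is 1 − 0.6445 = 0.3555.

0.3555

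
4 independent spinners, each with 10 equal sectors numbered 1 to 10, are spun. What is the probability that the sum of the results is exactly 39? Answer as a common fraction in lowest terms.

There are 10^4 = 10000 equally likely outcomes.
The number of ordered 4-tuples from {1,…,10} summing to 39 is 4.
P(sum = 39) = 4/10000 = 1/2500.

1/2500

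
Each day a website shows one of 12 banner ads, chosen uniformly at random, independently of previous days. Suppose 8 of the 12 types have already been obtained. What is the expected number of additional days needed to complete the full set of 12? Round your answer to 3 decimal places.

Starting from 8 distinct types, each trial gives a new one with probability (12−i)/12 when i types are held, so the wait for the next new type is 12/(12−i).
E = 12/4 + 12/3 + 12/2 + 12/1 = 25 ≈ 25.000.

25.000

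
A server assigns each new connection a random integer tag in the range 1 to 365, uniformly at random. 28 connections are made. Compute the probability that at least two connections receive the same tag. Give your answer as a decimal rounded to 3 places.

0.654

It's easier to compute the probability that all 28 are distinct.
P(all distinct) = 365/365 · 364/365 · ··· · 338/365 ≈ 0.346.
So the probability of at least one match is 1 − 0.346 = 0.654.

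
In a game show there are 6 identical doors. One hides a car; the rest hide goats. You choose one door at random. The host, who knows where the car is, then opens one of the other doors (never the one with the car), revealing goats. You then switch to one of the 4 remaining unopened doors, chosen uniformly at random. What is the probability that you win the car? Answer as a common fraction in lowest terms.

Your original door holds the car with probability 1/6, so the other 5 collectively hold it with probability 5/6.
The host can always find an empty door to open, so this doesn't change that 5/6; it is now spread over the 4 remaining unopened doors.
P(win by switching) = (5/6) · (1/4) = 5/24.

5/24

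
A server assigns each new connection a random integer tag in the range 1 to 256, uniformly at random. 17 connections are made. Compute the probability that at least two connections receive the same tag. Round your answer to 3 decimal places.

0.419

It's easier to compute the probability that all 17 are distinct.
P(all distinct) = 256/256 · 255/256 · ··· · 240/256 ≈ 0.581.
So the probability of at least one match is 1 − 0.581 = 0.419.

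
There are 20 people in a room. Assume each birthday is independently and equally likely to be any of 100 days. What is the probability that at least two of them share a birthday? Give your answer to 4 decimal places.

0.8696

It's easier to compute the probability that all 20 are distinct.
P(all distinct) = 100/100 · 99/100 · ··· · 81/100 ≈ 0.1304.
So the probability of at least one match is 1 − 0.1304 = 0.8696.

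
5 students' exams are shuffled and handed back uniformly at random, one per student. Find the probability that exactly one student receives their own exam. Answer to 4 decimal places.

Choose which one is fixed: C(5,1) = 5 ways.
The remaining 4 must have no fixed point: D(4) = 9.
P = 5·9/120 = 3/8 ≈ 0.3750.

0.3750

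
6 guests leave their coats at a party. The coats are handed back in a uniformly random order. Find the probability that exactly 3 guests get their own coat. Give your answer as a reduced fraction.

1/18

Choose which 3 of the 6 are fixed: C(6,3) = 20 ways.
The remaining 3 must have no fixed point: D(3) = 2.
P = 20·2/720 = 1/18.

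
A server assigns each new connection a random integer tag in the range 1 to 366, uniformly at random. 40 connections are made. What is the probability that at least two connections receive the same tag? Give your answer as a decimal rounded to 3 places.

It's easier to compute the probability that all 40 are distinct.
P(all distinct) = 366/366 · 365/366 · ··· · 327/366 ≈ 0.109.
So the probability of at least one match is 1 − 0.109 = 0.891.

0.891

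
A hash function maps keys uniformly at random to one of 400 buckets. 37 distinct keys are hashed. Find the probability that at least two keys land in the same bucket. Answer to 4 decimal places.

0.8206

It's easier to compute the probability that all 37 are distinct.
P(all distinct) = 400/400 · 399/400 · ··· · 364/400 ≈ 0.1794.
So the probability of at least one match is 1 − 0.1794 = 0.8206.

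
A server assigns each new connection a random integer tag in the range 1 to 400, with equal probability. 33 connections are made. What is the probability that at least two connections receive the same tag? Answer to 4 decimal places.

It's easier to compute the probability that all 33 are distinct.
P(all distinct) = 400/400 · 399/400 · ··· · 368/400 ≈ 0.2574.
So the probability of at least one match is 1 − 0.2574 = 0.7426.

0.7426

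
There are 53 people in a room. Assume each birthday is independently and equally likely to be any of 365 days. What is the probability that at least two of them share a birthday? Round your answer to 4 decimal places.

It's easier to compute the probability that all 53 are distinct.
P(all distinct) = 365/365 · 364/365 · ··· · 313/365 ≈ 0.0189.
So the probability of at least one match is 1 − 0.0189 = 0.9811.

0.9811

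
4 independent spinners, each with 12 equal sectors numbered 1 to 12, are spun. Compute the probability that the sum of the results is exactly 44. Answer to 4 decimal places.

There are 12^4 = 20736 equally likely outcomes.
The number of ordered 4-tuples from {1,…,12} summing to 44 is 35.
P(sum = 44) = 35/20736 ≈ 0.0017.

0.0017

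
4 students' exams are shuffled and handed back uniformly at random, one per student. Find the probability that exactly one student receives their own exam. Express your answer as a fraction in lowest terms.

1/3

Choose which one is fixed: C(4,1) = 4 ways.
The remaining 3 must have no fixed point: D(3) = 2.
P = 4·2/24 = 1/3.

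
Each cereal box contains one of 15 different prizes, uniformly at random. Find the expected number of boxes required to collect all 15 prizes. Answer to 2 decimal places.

49.77

After i distinct types are collected, each trial gives a new one with probability (15−i)/15, so the expected wait for the next new type is 15/(15−i).
E = 15/15 + 15/14 + 15/13 + 15/12 + 15/11 + 15/10 + 15/9 + 15/8 + 15/7 + 15/6 + 15/5 + 15/4 + 15/3 + 15/2 + 15/1 = 1195757/24024 ≈ 49.77.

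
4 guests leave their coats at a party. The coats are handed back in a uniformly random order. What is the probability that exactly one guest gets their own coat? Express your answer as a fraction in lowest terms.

1/3

Choose which one is fixed: C(4,1) = 4 ways.
The remaining 3 must have no fixed point: D(3) = 2.
P = 4·2/24 = 1/3.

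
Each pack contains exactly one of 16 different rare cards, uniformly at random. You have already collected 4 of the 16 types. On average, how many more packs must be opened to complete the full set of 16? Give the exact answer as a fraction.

172042/3465

Starting from 4 distinct types, each trial gives a new one with probability (16−i)/16 when i types are held, so the wait for the next new type is 16/(16−i).
E = 16/12 + 16/11 + 16/10 + 16/9 + 16/8 + 16/7 + 16/6 + 16/5 + 16/4 + 16/3 + 16/2 + 16/1 = 172042/3465.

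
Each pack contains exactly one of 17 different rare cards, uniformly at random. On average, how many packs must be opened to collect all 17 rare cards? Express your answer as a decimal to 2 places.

58.47

After i distinct types are collected, each trial gives a new one with probability (17−i)/17, so the expected wait for the next new type is 17/(17−i).
E = 17/17 + 17/16 + 17/15 + 17/14 + 17/13 + 17/12 + 17/11 + 17/10 + 17/9 + 17/8 + 17/7 + 17/6 + 17/5 + 17/4 + 17/3 + 17/2 + 17/1 = 42142223/720720 ≈ 58.47.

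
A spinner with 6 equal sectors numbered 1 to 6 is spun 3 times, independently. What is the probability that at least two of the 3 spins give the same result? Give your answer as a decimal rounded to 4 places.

0.4444

P(all 3 different) = 6/6 · 5/6 · ··· · 4/6 ≈ 0.5556.
P(at least two equal) = 1 − 0.5556 = 0.4444.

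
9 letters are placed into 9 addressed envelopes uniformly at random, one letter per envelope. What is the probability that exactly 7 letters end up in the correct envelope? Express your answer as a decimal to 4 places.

0.0001

Choose which 7 of the 9 are fixed: C(9,7) = 36 ways.
The remaining 2 must have no fixed point: D(2) = 1.
P = 36·1/362880 = 1/10080 ≈ 0.0001.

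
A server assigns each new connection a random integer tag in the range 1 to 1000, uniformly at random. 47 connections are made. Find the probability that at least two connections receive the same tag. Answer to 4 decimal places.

It's easier to compute the probability that all 47 are distinct.
P(all distinct) = 1000/1000 · 999/1000 · ··· · 954/1000 ≈ 0.3335.
So the probability of at least one match is 1 − 0.3335 = 0.6665.

0.6665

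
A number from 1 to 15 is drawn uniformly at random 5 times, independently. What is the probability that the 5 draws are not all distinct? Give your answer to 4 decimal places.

P(all 5 different) = 15/15 · 14/15 · ··· · 11/15 ≈ 0.4745.
P(at least two equal) = 1 − 0.4745 = 0.5255.

0.5255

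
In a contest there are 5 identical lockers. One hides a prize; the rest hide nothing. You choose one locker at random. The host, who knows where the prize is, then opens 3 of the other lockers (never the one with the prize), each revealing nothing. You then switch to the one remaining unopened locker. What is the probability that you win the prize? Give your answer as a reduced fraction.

4/5

Your original locker holds the prize with probability 1/5, so the other 4 collectively hold it with probability 4/5.
The host can always find 3 empty lockers to open, so the reveals don't change that 4/5; it is now spread over the 1 remaining unopened locker.
P(win by switching) = (4/5) · (1/1) = 4/5.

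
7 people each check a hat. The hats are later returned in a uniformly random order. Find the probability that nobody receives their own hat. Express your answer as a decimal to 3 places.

0.368

This is the derangement probability: permutations of 7 with no fixed point.
D(7) = 7! · (1 − 1/1! + 1/2! − ··· + (−1)^7/7!) = 1854.
P = 1854/5040 = 103/280 ≈ 0.368.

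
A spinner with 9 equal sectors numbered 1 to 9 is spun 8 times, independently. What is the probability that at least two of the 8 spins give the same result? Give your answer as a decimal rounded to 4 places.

0.9916

P(all 8 different) = 9/9 · 8/9 · ··· · 2/9 ≈ 0.0084.
P(at least two equal) = 1 − 0.0084 = 0.9916.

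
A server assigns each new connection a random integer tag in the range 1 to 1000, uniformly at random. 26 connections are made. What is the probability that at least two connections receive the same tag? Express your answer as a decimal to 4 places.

It's easier to compute the probability that all 26 are distinct.
P(all distinct) = 1000/1000 · 999/1000 · ··· · 975/1000 ≈ 0.7205.
So the probability of at least one match is 1 − 0.7205 = 0.2795.

0.2795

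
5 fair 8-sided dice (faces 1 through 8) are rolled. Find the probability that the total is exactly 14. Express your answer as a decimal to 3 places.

There are 8^5 = 32768 equally likely outcomes.
The number of ordered 5-tuples from {1,…,8} summing to 14 is 690.
P(sum = 14) = 690/32768 = 345/16384 ≈ 0.021.

0.021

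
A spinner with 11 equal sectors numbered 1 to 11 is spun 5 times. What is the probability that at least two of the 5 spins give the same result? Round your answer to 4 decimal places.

P(all 5 different) = 11/11 · 10/11 · ··· · 7/11 ≈ 0.3442.
P(at least two equal) = 1 − 0.3442 = 0.6558.

0.6558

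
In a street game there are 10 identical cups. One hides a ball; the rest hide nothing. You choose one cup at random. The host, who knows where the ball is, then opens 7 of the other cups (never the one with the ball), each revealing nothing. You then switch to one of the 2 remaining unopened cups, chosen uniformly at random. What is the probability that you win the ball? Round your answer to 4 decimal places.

Your original cup holds the ball with probability 1/10, so the other 9 collectively hold it with probability 9/10.
The host can always find 7 empty cups to open, so the reveals don't change that 9/10; it is now spread over the 2 remaining unopened cups.
P(win by switching) = (9/10) · (1/2) = 9/20 ≈ 0.4500.

0.4500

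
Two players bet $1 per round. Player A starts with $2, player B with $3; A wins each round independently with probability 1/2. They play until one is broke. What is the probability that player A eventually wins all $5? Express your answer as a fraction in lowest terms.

2/5

With a fair step, P(i) = ½P(i−1) + ½P(i+1) with P(0)=0, P(5)=1 has the linear solution P(i) = i/5.
P(2) = 2/5.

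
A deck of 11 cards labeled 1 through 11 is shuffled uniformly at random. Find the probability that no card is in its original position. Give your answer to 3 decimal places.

This is the derangement probability: permutations of 11 with no fixed point.
D(11) = 11! · (1 − 1/1! + 1/2! − ··· + (−1)^11/11!) = 14684570.
P = 14684570/39916800 = 1468457/3991680 ≈ 0.368.

0.368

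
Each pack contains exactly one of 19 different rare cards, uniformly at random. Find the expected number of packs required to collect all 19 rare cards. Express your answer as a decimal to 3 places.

After i distinct types are collected, each trial gives a new one with probability (19−i)/19, so the expected wait for the next new type is 19/(19−i).
E = 19/19 + 19/18 + 19/17 + 19/16 + 19/15 + 19/14 + 19/13 + 19/12 + 19/11 + 19/10 + 19/9 + 19/8 + 19/7 + 19/6 + 19/5 + 19/4 + 19/3 + 19/2 + 19/1 = 275295799/4084080 ≈ 67.407.

67.407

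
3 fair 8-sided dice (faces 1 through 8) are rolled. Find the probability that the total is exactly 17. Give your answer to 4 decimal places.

There are 8^3 = 512 equally likely outcomes.
The number of ordered 3-tuples from {1,…,8} summing to 17 is 36.
P(sum = 17) = 36/512 = 9/128 ≈ 0.0703.

0.0703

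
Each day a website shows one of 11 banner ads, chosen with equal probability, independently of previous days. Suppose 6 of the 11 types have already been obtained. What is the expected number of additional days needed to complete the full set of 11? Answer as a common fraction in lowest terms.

Starting from 6 distinct types, each trial gives a new one with probability (11−i)/11 when i types are held, so the wait for the next new type is 11/(11−i).
E = 11/5 + 11/4 + 11/3 + 11/2 + 11/1 = 1507/60.

1507/60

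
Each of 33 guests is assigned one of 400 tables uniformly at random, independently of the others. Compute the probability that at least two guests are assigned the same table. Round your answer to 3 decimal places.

It's easier to compute the probability that all 33 are distinct.
P(all distinct) = 400/400 · 399/400 · ··· · 368/400 ≈ 0.257.
So the probability of at least one match is 1 − 0.257 = 0.743.

0.743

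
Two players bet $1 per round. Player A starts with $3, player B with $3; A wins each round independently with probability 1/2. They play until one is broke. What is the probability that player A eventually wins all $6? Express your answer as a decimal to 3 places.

0.500

With a fair step, P(i) = ½P(i−1) + ½P(i+1) with P(0)=0, P(6)=1 has the linear solution P(i) = i/6.
P(3) = 3/6 = 1/2 ≈ 0.500.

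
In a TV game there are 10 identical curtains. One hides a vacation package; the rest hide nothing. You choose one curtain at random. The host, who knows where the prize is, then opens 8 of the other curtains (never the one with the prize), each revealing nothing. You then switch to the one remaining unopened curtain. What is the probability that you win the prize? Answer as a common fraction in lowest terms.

9/10

Your original curtain holds the prize with probability 1/10, so the other 9 collectively hold it with probability 9/10.
The host can always find 8 empty curtains to open, so the reveals don't change that 9/10; it is now spread over the 1 remaining unopened curtain.
P(win by switching) = (9/10) · (1/1) = 9/10.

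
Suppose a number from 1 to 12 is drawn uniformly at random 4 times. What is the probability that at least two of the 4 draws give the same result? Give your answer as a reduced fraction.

P(all 4 different) = 12/12 · 11/12 · ··· · 9/12 = 55/96.
P(at least two equal) = 1 − 55/96 = 41/96.

41/96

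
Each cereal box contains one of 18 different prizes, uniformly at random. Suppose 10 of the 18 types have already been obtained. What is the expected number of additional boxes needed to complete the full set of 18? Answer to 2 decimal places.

Starting from 10 distinct types, each trial gives a new one with probability (18−i)/18 when i types are held, so the wait for the next new type is 18/(18−i).
E = 18/8 + 18/7 + 18/6 + 18/5 + 18/4 + 18/3 + 18/2 + 18/1 = 6849/140 ≈ 48.92.

48.92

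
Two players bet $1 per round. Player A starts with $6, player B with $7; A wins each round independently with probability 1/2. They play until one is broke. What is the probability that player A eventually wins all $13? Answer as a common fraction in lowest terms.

With a fair step, P(i) = ½P(i−1) + ½P(i+1) with P(0)=0, P(13)=1 has the linear solution P(i) = i/13.
P(6) = 6/13.

6/13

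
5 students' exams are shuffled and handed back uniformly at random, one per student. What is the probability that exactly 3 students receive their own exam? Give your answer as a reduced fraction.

Choose which 3 of the 5 are fixed: C(5,3) = 10 ways.
The remaining 2 must have no fixed point: D(2) = 1.
P = 10·1/120 = 1/12.

1/12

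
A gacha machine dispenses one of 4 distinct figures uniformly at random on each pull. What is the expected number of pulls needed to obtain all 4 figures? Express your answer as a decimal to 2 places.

8.33

After i distinct types are collected, each trial gives a new one with probability (4−i)/4, so the expected wait for the next new type is 4/(4−i).
E = 4/4 + 4/3 + 4/2 + 4/1 = 25/3 ≈ 8.33.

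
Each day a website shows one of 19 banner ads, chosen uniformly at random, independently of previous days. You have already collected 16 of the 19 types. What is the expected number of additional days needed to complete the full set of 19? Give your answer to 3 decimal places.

Starting from 16 distinct types, each trial gives a new one with probability (19−i)/19 when i types are held, so the wait for the next new type is 19/(19−i).
E = 19/3 + 19/2 + 19/1 = 209/6 ≈ 34.833.

34.833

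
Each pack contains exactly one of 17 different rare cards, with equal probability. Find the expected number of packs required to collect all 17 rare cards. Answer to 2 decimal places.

After i distinct types are collected, each trial gives a new one with probability (17−i)/17, so the expected wait for the next new type is 17/(17−i).
E = 17/17 + 17/16 + 17/15 + 17/14 + 17/13 + 17/12 + 17/11 + 17/10 + 17/9 + 17/8 + 17/7 + 17/6 + 17/5 + 17/4 + 17/3 + 17/2 + 17/1 = 42142223/720720 ≈ 58.47.

58.47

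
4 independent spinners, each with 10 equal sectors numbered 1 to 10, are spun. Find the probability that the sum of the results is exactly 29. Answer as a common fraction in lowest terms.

There are 10^4 = 10000 equally likely outcomes.
The number of ordered 4-tuples from {1,…,10} summing to 29 is 348.
P(sum = 29) = 348/10000 = 87/2500.

87/2500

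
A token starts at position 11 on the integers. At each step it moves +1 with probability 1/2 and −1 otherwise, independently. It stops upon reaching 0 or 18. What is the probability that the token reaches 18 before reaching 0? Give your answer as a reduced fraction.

With a fair step, P(i) = ½P(i−1) + ½P(i+1) with P(0)=0, P(18)=1 has the linear solution P(i) = i/18.
P(11) = 11/18.

11/18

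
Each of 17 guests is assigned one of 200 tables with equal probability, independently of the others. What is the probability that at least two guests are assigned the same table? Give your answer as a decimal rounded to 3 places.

0.503

It's easier to compute the probability that all 17 are distinct.
P(all distinct) = 200/200 · 199/200 · ··· · 184/200 ≈ 0.497.
So the probability of at least one match is 1 − 0.497 = 0.503.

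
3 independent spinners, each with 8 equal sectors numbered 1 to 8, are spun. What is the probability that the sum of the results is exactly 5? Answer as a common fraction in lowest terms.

3/256

There are 8^3 = 512 equally likely outcomes.
The number of ordered 3-tuples from {1,…,8} summing to 5 is 6.
P(sum = 5) = 6/512 = 3/256.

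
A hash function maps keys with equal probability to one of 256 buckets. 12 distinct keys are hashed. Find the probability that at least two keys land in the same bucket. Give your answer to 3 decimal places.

0.230

It's easier to compute the probability that all 12 are distinct.
P(all distinct) = 256/256 · 255/256 · ··· · 245/256 ≈ 0.770.
So the probability of at least one match is 1 − 0.770 = 0.230.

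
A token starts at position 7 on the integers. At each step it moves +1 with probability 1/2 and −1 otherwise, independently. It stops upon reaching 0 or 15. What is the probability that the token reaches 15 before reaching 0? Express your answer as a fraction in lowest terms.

7/15

With a fair step, P(i) = ½P(i−1) + ½P(i+1) with P(0)=0, P(15)=1 has the linear solution P(i) = i/15.
P(7) = 7/15.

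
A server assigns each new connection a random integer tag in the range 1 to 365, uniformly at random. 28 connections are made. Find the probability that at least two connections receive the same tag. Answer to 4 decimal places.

0.6545

It's easier to compute the probability that all 28 are distinct.
P(all distinct) = 365/365 · 364/365 · ··· · 338/365 ≈ 0.3455.
So the probability of at least one match is 1 − 0.3455 = 0.6545.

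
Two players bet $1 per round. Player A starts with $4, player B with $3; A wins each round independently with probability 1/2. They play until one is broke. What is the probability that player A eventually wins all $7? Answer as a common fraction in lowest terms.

With a fair step, P(i) = ½P(i−1) + ½P(i+1) with P(0)=0, P(7)=1 has the linear solution P(i) = i/7.
P(4) = 4/7.

4/7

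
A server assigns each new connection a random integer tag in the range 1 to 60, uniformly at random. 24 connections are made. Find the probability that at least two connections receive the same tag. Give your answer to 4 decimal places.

It's easier to compute the probability that all 24 are distinct.
P(all distinct) = 60/60 · 59/60 · ··· · 37/60 ≈ 0.0047.
So the probability of at least one match is 1 − 0.0047 = 0.9953.

0.9953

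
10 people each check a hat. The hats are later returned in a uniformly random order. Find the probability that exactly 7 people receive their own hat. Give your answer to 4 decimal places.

Choose which 7 of the 10 are fixed: C(10,7) = 120 ways.
The remaining 3 must have no fixed point: D(3) = 2.
P = 120·2/3628800 = 1/15120 ≈ 0.0001.

0.0001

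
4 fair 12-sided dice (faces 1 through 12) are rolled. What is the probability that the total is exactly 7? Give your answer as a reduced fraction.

5/5184

There are 12^4 = 20736 equally likely outcomes.
The number of ordered 4-tuples from {1,…,12} summing to 7 is 20.
P(sum = 7) = 20/20736 = 5/5184.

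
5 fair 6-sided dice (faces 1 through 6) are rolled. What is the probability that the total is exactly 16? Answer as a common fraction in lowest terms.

There are 6^5 = 7776 equally likely outcomes.
The number of ordered 5-tuples from {1,…,6} summing to 16 is 735.
P(sum = 16) = 735/7776 = 245/2592.

245/2592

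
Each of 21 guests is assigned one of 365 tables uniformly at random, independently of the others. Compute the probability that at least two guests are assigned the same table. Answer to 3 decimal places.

0.444

It's easier to compute the probability that all 21 are distinct.
P(all distinct) = 365/365 · 364/365 · ··· · 345/365 ≈ 0.556.
So the probability of at least one match is 1 − 0.556 = 0.444.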